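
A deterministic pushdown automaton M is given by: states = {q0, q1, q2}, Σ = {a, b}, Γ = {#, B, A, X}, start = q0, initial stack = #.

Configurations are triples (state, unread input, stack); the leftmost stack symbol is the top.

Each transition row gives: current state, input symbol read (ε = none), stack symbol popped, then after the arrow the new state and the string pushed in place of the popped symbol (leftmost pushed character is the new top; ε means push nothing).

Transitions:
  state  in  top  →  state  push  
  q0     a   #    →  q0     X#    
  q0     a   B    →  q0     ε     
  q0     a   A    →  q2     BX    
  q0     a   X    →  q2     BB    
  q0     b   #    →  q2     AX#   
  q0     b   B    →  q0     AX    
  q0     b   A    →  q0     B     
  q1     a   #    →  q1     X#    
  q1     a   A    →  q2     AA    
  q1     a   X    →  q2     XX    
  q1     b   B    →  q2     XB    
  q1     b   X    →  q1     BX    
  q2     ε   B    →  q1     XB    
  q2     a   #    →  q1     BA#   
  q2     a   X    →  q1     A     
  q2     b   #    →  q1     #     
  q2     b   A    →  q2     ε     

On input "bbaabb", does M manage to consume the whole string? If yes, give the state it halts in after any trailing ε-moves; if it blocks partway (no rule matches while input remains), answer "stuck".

q2

(q0, bbaabb, #)
  read b, top #: go to q2, push AX# → (q2, baabb, AX#)
  read b, top A: go to q2, push ε → (q2, aabb, X#)
  read a, top X: go to q1, push A → (q1, abb, A#)
  read a, top A: go to q2, push AA → (q2, bb, AA#)
  read b, top A: go to q2, push ε → (q2, b, A#)
  read b, top A: go to q2, push ε → (q2, ε, #)
All input consumed; M is in state q2.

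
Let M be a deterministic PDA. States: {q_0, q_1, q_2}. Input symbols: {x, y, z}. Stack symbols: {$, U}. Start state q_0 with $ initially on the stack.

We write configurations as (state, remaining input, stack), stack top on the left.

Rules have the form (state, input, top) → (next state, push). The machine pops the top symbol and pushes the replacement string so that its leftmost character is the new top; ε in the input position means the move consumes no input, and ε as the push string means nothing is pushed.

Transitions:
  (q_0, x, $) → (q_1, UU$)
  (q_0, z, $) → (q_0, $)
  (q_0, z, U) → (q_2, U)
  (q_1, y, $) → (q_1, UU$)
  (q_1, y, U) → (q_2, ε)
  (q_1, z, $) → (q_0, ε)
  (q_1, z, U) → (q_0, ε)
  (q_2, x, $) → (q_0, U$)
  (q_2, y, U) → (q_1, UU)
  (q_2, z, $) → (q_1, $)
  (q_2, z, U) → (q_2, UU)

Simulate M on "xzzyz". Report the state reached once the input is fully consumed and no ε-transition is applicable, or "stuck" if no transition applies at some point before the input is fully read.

(q_0, xzzyz, $) ⊢ (q_1, zzyz, UU$) ⊢ (q_0, zyz, U$) ⊢ (q_2, yz, U$) ⊢ (q_1, z, UU$) ⊢ (q_0, ε, U$)
All input consumed; M is in state q_0.

q_0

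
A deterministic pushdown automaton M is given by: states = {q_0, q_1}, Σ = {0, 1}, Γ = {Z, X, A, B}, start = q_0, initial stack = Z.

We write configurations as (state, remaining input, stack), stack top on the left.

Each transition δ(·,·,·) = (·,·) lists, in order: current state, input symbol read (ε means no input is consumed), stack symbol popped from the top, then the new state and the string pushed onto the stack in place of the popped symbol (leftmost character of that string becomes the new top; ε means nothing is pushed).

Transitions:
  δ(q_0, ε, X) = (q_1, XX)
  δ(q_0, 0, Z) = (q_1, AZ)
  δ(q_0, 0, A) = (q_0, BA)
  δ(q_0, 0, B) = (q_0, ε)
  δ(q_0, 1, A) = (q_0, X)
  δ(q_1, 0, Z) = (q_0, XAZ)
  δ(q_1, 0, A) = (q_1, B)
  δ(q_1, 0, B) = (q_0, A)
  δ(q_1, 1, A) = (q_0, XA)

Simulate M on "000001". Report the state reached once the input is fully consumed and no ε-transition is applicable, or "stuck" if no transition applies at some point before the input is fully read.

(q_0, 000001, Z) ⊢ (q_1, 00001, AZ) ⊢ (q_1, 0001, BZ) ⊢ (q_0, 001, AZ) ⊢ (q_0, 01, BAZ) ⊢ (q_0, 1, AZ) ⊢ (q_0, ε, XZ) ⊢ (q_1, ε, XXZ)
All input consumed; M is in state q_1.

q_1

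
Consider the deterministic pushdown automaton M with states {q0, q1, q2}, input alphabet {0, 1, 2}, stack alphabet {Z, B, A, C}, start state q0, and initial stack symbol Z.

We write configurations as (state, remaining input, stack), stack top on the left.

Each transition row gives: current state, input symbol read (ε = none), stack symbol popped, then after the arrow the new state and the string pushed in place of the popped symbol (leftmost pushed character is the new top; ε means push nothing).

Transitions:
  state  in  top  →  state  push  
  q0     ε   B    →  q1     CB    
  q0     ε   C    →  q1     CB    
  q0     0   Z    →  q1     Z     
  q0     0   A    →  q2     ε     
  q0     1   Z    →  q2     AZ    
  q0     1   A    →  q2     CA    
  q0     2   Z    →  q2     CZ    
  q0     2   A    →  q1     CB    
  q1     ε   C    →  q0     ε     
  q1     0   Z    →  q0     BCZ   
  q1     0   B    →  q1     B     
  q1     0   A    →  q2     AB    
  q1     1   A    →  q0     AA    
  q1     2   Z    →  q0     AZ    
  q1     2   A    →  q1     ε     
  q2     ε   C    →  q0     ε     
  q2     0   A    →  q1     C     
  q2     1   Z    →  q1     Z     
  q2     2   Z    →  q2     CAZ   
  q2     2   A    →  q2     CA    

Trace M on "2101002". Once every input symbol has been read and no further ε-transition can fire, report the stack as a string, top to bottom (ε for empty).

(q0, 2101002, Z)
  read 2, top Z: go to q2, push CZ → (q2, 101002, CZ)
  ε-move, top C: go to q0, push ε → (q0, 101002, Z)
  read 1, top Z: go to q2, push AZ → (q2, 01002, AZ)
  read 0, top A: go to q1, push C → (q1, 1002, CZ)
  ε-move, top C: go to q0, push ε → (q0, 1002, Z)
  read 1, top Z: go to q2, push AZ → (q2, 002, AZ)
  read 0, top A: go to q1, push C → (q1, 02, CZ)
  ε-move, top C: go to q0, push ε → (q0, 02, Z)
  read 0, top Z: go to q1, push Z → (q1, 2, Z)
  read 2, top Z: go to q0, push AZ → (q0, ε, AZ)
All input consumed in state q0 with stack AZ.

AZ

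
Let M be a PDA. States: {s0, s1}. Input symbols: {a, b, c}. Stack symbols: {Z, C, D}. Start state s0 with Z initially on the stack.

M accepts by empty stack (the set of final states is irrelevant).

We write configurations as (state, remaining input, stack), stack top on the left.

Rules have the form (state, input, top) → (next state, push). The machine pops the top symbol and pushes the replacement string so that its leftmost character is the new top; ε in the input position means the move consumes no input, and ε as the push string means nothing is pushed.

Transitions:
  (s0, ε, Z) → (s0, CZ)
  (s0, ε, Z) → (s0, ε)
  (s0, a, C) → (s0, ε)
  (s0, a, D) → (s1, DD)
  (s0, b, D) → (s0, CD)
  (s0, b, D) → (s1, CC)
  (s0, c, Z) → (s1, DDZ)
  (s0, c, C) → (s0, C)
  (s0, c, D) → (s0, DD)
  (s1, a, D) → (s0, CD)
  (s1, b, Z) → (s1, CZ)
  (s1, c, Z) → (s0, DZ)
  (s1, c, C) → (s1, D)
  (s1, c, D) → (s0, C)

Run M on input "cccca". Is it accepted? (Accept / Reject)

Accept

One accepting computation: (s0, cccca, Z) ⊢ (s0, cccca, CZ) ⊢ (s0, ccca, CZ) ⊢ (s0, cca, CZ) ⊢ (s0, ca, CZ) ⊢ (s0, a, CZ) ⊢ (s0, ε, Z) ⊢ (s0, ε, ε)
All input consumed and the stack is empty.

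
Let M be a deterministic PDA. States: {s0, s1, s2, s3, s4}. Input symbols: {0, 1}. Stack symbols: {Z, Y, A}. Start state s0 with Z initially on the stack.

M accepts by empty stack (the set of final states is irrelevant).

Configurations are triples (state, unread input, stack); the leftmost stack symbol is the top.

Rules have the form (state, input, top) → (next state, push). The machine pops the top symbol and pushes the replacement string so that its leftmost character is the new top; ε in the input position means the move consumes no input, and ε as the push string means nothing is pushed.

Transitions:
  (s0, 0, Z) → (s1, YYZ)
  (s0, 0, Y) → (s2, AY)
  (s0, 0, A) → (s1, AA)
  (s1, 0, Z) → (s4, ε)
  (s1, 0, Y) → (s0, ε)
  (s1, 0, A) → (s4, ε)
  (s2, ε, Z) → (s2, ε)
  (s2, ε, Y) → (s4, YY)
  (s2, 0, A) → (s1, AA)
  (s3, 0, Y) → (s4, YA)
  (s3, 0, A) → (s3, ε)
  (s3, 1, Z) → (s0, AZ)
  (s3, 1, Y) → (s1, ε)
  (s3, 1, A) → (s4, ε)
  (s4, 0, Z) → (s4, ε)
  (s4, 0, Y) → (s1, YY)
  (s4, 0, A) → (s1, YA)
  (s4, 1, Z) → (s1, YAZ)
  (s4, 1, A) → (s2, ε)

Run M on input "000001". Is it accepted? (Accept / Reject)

(s0, 000001, Z)
  read 0, top Z: go to s1, push YYZ → (s1, 00001, YYZ)
  read 0, top Y: go to s0, push ε → (s0, 0001, YZ)
  read 0, top Y: go to s2, push AY → (s2, 001, AYZ)
  read 0, top A: go to s1, push AA → (s1, 01, AAYZ)
  read 0, top A: go to s4, push ε → (s4, 1, AYZ)
  read 1, top A: go to s2, push ε → (s2, ε, YZ)
  ε-move, top Y: go to s4, push YY → (s4, ε, YYZ)
All input consumed; stack is YYZ, not empty, and no further ε-move applies.

Reject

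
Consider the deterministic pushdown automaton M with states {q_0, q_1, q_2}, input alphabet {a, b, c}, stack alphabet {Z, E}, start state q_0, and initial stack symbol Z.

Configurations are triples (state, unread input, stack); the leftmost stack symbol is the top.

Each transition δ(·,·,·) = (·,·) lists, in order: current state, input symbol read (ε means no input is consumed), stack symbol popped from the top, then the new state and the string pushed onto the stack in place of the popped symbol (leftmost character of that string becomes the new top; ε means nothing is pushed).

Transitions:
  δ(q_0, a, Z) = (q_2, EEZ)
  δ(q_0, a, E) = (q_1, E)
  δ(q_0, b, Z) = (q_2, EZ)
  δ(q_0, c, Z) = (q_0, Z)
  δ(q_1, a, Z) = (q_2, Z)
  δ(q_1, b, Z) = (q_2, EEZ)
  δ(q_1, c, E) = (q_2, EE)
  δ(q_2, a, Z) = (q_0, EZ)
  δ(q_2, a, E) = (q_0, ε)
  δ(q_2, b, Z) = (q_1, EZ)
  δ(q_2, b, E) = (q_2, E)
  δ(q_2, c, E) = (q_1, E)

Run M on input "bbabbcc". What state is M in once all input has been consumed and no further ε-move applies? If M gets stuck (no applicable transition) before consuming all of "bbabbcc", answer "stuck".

q_2

(q_0, bbabbcc, Z)
  read b, top Z: go to q_2, push EZ → (q_2, babbcc, EZ)
  read b, top E: go to q_2, push E → (q_2, abbcc, EZ)
  read a, top E: go to q_0, push ε → (q_0, bbcc, Z)
  read b, top Z: go to q_2, push EZ → (q_2, bcc, EZ)
  read b, top E: go to q_2, push E → (q_2, cc, EZ)
  read c, top E: go to q_1, push E → (q_1, c, EZ)
  read c, top E: go to q_2, push EE → (q_2, ε, EEZ)
All input consumed; M is in state q_2.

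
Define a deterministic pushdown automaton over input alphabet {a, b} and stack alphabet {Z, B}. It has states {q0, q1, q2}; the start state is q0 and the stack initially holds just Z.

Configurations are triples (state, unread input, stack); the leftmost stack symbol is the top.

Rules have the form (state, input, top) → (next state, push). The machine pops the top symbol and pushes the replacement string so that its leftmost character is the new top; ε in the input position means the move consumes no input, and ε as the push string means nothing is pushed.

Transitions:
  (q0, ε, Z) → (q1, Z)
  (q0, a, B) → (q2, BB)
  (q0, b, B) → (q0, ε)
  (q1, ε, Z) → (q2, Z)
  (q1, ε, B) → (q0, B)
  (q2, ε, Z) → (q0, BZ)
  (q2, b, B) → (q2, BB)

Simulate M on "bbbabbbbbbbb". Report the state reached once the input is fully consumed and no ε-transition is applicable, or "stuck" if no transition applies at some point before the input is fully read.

(q0, bbbabbbbbbbb, Z)
  ε-move, top Z: go to q1, push Z → (q1, bbbabbbbbbbb, Z)
  ε-move, top Z: go to q2, push Z → (q2, bbbabbbbbbbb, Z)
  ε-move, top Z: go to q0, push BZ → (q0, bbbabbbbbbbb, BZ)
  read b, top B: go to q0, push ε → (q0, bbabbbbbbbb, Z)
  ε-move, top Z: go to q1, push Z → (q1, bbabbbbbbbb, Z)
  ε-move, top Z: go to q2, push Z → (q2, bbabbbbbbbb, Z)
  ε-move, top Z: go to q0, push BZ → (q0, bbabbbbbbbb, BZ)
  read b, top B: go to q0, push ε → (q0, babbbbbbbb, Z)
  ε-move, top Z: go to q1, push Z → (q1, babbbbbbbb, Z)
  ε-move, top Z: go to q2, push Z → (q2, babbbbbbbb, Z)
  ε-move, top Z: go to q0, push BZ → (q0, babbbbbbbb, BZ)
  read b, top B: go to q0, push ε → (q0, abbbbbbbb, Z)
  ε-move, top Z: go to q1, push Z → (q1, abbbbbbbb, Z)
  ε-move, top Z: go to q2, push Z → (q2, abbbbbbbb, Z)
  ε-move, top Z: go to q0, push BZ → (q0, abbbbbbbb, BZ)
  read a, top B: go to q2, push BB → (q2, bbbbbbbb, BBZ)
  read b, top B: go to q2, push BB → (q2, bbbbbbb, BBBZ)
  read b, top B: go to q2, push BB → (q2, bbbbbb, BBBBZ)
  read b, top B: go to q2, push BB → (q2, bbbbb, BBBBBZ)
  read b, top B: go to q2, push BB → (q2, bbbb, BBBBBBZ)
  read b, top B: go to q2, push BB → (q2, bbb, BBBBBBBZ)
  read b, top B: go to q2, push BB → (q2, bb, BBBBBBBBZ)
  read b, top B: go to q2, push BB → (q2, b, BBBBBBBBBZ)
  read b, top B: go to q2, push BB → (q2, ε, BBBBBBBBBBZ)
All input consumed; M is in state q2.

q2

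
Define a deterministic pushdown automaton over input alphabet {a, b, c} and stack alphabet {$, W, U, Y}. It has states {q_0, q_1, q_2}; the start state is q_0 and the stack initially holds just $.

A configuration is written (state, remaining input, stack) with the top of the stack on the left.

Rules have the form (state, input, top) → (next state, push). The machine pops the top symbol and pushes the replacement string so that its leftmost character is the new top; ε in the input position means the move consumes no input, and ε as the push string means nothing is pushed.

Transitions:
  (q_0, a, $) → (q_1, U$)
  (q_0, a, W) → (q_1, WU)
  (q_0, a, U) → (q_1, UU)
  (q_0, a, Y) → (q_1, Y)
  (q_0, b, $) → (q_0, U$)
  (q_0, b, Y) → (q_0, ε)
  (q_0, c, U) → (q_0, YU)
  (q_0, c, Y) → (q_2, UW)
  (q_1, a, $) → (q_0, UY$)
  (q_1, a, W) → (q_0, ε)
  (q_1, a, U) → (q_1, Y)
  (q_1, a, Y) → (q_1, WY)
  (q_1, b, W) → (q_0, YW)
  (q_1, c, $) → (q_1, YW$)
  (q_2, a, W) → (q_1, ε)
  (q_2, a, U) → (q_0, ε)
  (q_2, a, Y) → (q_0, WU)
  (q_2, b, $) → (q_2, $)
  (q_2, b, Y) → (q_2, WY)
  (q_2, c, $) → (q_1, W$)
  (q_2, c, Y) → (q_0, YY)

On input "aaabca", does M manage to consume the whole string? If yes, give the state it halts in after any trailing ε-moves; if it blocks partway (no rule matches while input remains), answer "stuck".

q_0

(q_0, aaabca, $) ⊢ (q_1, aabca, U$) ⊢ (q_1, abca, Y$) ⊢ (q_1, bca, WY$) ⊢ (q_0, ca, YWY$) ⊢ (q_2, a, UWWY$) ⊢ (q_0, ε, WWY$)
All input consumed; M is in state q_0.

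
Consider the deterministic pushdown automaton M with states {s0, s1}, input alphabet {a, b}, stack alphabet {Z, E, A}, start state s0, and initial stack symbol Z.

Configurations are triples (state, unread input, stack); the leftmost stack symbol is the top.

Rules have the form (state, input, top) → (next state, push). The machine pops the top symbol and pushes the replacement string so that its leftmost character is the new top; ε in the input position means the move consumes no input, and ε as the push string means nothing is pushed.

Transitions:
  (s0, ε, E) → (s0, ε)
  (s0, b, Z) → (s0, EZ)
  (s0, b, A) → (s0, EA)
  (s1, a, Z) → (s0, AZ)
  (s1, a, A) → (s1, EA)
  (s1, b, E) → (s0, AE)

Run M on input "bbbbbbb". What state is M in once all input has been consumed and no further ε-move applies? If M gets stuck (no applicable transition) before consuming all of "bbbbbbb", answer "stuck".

s0

(s0, bbbbbbb, Z)
  read b, top Z: go to s0, push EZ → (s0, bbbbbb, EZ)
  ε-move, top E: go to s0, push ε → (s0, bbbbbb, Z)
  read b, top Z: go to s0, push EZ → (s0, bbbbb, EZ)
  ε-move, top E: go to s0, push ε → (s0, bbbbb, Z)
  read b, top Z: go to s0, push EZ → (s0, bbbb, EZ)
  ε-move, top E: go to s0, push ε → (s0, bbbb, Z)
  read b, top Z: go to s0, push EZ → (s0, bbb, EZ)
  ε-move, top E: go to s0, push ε → (s0, bbb, Z)
  read b, top Z: go to s0, push EZ → (s0, bb, EZ)
  ε-move, top E: go to s0, push ε → (s0, bb, Z)
  read b, top Z: go to s0, push EZ → (s0, b, EZ)
  ε-move, top E: go to s0, push ε → (s0, b, Z)
  read b, top Z: go to s0, push EZ → (s0, ε, EZ)
  ε-move, top E: go to s0, push ε → (s0, ε, Z)
All input consumed; M is in state s0.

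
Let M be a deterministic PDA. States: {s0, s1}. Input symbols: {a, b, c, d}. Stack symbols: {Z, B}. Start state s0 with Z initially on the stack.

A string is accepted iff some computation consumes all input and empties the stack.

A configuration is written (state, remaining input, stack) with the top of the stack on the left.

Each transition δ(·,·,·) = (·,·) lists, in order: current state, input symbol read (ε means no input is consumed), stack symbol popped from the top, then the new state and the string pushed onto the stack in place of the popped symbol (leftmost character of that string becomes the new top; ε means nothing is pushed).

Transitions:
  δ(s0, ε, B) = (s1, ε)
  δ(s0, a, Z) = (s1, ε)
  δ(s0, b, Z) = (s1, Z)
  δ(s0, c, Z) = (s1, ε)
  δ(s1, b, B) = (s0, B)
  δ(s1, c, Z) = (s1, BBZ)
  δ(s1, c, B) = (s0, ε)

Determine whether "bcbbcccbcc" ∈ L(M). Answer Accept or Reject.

Accept

(s0, bcbbcccbcc, Z)
  read b, top Z: go to s1, push Z → (s1, cbbcccbcc, Z)
  read c, top Z: go to s1, push BBZ → (s1, bbcccbcc, BBZ)
  read b, top B: go to s0, push B → (s0, bcccbcc, BBZ)
  ε-move, top B: go to s1, push ε → (s1, bcccbcc, BZ)
  read b, top B: go to s0, push B → (s0, cccbcc, BZ)
  ε-move, top B: go to s1, push ε → (s1, cccbcc, Z)
  read c, top Z: go to s1, push BBZ → (s1, ccbcc, BBZ)
  read c, top B: go to s0, push ε → (s0, cbcc, BZ)
  ε-move, top B: go to s1, push ε → (s1, cbcc, Z)
  read c, top Z: go to s1, push BBZ → (s1, bcc, BBZ)
  read b, top B: go to s0, push B → (s0, cc, BBZ)
  ε-move, top B: go to s1, push ε → (s1, cc, BZ)
  read c, top B: go to s0, push ε → (s0, c, Z)
  read c, top Z: go to s1, push ε → (s1, ε, ε)
All input consumed and the stack is empty.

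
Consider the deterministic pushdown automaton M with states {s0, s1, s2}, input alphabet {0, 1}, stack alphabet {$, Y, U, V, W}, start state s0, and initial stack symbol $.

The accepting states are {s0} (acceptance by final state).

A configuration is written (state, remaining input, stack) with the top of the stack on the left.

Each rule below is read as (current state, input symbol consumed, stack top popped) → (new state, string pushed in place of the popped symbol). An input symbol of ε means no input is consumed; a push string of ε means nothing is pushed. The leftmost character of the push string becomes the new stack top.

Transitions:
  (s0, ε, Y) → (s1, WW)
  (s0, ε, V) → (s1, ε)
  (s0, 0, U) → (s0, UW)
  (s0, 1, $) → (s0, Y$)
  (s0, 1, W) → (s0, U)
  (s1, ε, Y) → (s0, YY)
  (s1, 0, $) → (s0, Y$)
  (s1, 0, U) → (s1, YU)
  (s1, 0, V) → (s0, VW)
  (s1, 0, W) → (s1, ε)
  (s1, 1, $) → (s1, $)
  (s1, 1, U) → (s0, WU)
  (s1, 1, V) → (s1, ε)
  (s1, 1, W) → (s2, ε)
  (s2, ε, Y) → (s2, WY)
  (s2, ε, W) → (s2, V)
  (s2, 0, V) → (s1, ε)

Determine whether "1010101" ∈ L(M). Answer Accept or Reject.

(s0, 1010101, $) ⊢ (s0, 010101, Y$) ⊢ (s1, 010101, WW$) ⊢ (s1, 10101, W$) ⊢ (s2, 0101, $)
No transition applies at (s2, 0101, $); input not fully consumed.

Reject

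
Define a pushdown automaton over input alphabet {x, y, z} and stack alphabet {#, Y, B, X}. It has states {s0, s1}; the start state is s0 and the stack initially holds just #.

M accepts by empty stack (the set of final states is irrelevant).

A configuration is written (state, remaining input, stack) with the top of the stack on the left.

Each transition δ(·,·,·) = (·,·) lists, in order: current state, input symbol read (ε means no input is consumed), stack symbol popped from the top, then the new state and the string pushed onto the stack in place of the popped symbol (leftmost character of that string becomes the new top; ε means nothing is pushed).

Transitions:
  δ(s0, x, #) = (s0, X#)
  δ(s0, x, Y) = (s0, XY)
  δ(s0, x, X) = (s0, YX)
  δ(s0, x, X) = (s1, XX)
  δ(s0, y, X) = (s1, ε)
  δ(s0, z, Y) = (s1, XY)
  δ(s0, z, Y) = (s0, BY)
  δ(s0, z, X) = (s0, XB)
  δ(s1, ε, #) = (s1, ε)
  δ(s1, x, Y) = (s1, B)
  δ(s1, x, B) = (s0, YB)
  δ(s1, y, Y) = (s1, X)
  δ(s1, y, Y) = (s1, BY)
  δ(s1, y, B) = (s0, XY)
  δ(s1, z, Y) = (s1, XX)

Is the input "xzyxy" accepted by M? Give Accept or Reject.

Reject

No computation consumes all input and empties the stack.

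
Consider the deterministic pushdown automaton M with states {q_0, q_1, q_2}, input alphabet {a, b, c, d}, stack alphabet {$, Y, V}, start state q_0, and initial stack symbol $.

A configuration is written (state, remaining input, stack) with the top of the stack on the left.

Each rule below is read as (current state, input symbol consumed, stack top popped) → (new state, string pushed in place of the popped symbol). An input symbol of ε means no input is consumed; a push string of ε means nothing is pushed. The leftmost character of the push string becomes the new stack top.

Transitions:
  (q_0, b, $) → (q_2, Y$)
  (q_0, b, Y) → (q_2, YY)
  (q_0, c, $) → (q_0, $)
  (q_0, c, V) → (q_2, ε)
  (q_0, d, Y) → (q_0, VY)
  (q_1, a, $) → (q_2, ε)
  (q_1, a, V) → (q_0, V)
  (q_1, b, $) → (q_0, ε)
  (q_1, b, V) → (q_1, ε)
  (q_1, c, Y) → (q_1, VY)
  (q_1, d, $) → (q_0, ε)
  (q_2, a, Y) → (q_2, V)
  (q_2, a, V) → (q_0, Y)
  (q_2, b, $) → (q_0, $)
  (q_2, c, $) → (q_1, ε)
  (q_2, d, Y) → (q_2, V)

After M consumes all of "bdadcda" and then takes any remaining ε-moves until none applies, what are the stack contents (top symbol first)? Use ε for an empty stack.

Y$

(q_0, bdadcda, $) ⊢ (q_2, dadcda, Y$) ⊢ (q_2, adcda, V$) ⊢ (q_0, dcda, Y$) ⊢ (q_0, cda, VY$) ⊢ (q_2, da, Y$) ⊢ (q_2, a, V$) ⊢ (q_0, ε, Y$)
All input consumed in state q_0 with stack Y$.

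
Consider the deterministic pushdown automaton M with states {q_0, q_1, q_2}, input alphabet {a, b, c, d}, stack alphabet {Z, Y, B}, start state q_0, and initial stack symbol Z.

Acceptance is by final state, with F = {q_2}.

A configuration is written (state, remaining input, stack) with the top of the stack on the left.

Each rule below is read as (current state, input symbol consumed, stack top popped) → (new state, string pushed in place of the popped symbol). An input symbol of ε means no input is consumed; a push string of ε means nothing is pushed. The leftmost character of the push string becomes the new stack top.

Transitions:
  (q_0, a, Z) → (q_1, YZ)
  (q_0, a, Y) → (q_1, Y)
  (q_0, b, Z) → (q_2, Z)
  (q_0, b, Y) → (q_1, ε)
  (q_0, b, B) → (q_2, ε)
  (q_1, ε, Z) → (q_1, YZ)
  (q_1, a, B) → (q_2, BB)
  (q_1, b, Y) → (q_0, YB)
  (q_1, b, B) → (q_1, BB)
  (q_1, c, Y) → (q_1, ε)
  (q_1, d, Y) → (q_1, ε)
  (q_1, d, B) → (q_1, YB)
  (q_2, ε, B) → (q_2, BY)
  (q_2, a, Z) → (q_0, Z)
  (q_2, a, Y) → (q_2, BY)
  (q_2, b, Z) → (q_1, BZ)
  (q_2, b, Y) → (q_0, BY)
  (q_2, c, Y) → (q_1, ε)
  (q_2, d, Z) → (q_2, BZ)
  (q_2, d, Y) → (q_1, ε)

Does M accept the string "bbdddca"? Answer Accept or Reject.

(q_0, bbdddca, Z)
  read b, top Z: go to q_2, push Z → (q_2, bdddca, Z)
  read b, top Z: go to q_1, push BZ → (q_1, dddca, BZ)
  read d, top B: go to q_1, push YB → (q_1, ddca, YBZ)
  read d, top Y: go to q_1, push ε → (q_1, dca, BZ)
  read d, top B: go to q_1, push YB → (q_1, ca, YBZ)
  read c, top Y: go to q_1, push ε → (q_1, a, BZ)
  read a, top B: go to q_2, push BB → (q_2, ε, BBZ)
All input consumed; state q_2 ∈ F.

Accept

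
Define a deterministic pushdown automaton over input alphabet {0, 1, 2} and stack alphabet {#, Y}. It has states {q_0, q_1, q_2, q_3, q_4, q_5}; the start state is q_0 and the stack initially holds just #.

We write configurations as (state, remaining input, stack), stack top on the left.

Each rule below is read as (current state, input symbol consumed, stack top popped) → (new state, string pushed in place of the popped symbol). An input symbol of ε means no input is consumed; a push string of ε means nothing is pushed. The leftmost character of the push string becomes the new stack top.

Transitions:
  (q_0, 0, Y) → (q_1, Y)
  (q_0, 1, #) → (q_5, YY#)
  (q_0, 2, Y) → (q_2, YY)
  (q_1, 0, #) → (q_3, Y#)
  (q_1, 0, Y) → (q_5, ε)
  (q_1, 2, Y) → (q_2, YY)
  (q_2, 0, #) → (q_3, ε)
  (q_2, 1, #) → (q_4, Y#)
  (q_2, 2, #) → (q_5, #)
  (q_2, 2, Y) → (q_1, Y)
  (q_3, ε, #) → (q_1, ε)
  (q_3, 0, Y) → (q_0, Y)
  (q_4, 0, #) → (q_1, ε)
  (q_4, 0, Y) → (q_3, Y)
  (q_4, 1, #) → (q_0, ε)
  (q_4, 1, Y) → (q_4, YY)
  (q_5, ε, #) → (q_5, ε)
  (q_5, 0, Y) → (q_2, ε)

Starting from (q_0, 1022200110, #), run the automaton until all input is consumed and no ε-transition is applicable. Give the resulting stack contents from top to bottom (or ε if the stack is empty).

(q_0, 1022200110, #)
  read 1, top #: go to q_5, push YY# → (q_5, 022200110, YY#)
  read 0, top Y: go to q_2, push ε → (q_2, 22200110, Y#)
  read 2, top Y: go to q_1, push Y → (q_1, 2200110, Y#)
  read 2, top Y: go to q_2, push YY → (q_2, 200110, YY#)
  read 2, top Y: go to q_1, push Y → (q_1, 00110, YY#)
  read 0, top Y: go to q_5, push ε → (q_5, 0110, Y#)
  read 0, top Y: go to q_2, push ε → (q_2, 110, #)
  read 1, top #: go to q_4, push Y# → (q_4, 10, Y#)
  read 1, top Y: go to q_4, push YY → (q_4, 0, YY#)
  read 0, top Y: go to q_3, push Y → (q_3, ε, YY#)
All input consumed in state q_3 with stack YY#.

YY#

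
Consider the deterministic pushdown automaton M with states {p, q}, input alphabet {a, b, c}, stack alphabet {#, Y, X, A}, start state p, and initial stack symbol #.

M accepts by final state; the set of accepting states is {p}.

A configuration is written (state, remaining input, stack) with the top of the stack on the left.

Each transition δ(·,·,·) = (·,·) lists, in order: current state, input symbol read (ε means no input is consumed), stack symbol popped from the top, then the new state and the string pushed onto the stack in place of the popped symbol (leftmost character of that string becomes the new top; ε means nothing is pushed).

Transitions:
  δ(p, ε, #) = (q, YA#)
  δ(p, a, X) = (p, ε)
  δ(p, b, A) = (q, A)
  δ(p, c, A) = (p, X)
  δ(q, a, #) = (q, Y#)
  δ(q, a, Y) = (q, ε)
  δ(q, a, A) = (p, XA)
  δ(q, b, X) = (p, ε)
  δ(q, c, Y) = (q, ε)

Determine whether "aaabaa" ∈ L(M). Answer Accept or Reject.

(p, aaabaa, #)
  ε-move, top #: go to q, push YA# → (q, aaabaa, YA#)
  read a, top Y: go to q, push ε → (q, aabaa, A#)
  read a, top A: go to p, push XA → (p, abaa, XA#)
  read a, top X: go to p, push ε → (p, baa, A#)
  read b, top A: go to q, push A → (q, aa, A#)
  read a, top A: go to p, push XA → (p, a, XA#)
  read a, top X: go to p, push ε → (p, ε, A#)
All input consumed; state p ∈ F.

Accept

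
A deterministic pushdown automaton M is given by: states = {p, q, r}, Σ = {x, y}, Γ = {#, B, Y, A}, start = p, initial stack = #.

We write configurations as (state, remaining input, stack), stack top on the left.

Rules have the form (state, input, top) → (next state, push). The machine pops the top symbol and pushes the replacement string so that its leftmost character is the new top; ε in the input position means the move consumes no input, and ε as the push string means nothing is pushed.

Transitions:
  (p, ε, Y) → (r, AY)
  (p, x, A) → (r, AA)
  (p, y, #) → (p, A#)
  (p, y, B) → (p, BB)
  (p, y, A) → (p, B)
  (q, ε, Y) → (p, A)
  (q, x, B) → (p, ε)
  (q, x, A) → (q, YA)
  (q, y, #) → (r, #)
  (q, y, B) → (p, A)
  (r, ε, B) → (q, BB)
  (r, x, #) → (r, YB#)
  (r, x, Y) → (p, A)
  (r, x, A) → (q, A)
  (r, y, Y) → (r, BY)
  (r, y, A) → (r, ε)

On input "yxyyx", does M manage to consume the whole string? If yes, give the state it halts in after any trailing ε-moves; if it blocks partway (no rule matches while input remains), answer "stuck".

(p, yxyyx, #)
  read y, top #: go to p, push A# → (p, xyyx, A#)
  read x, top A: go to r, push AA → (r, yyx, AA#)
  read y, top A: go to r, push ε → (r, yx, A#)
  read y, top A: go to r, push ε → (r, x, #)
  read x, top #: go to r, push YB# → (r, ε, YB#)
All input consumed; M is in state r.

r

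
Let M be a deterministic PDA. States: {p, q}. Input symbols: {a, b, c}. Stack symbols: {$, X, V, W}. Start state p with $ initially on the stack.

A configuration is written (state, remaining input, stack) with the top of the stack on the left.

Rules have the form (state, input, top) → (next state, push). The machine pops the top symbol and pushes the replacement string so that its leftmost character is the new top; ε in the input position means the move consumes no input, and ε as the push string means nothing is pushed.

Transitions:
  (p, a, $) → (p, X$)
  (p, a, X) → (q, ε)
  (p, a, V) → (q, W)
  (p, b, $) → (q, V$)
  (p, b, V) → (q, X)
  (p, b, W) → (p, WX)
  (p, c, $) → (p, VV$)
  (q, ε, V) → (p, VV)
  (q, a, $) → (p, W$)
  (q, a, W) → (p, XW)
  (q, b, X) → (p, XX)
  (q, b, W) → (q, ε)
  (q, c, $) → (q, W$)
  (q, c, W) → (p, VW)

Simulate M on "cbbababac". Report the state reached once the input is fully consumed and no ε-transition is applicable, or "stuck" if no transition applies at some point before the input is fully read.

stuck

(p, cbbababac, $)
  read c, top $: go to p, push VV$ → (p, bbababac, VV$)
  read b, top V: go to q, push X → (q, bababac, XV$)
  read b, top X: go to p, push XX → (p, ababac, XXV$)
  read a, top X: go to q, push ε → (q, babac, XV$)
  read b, top X: go to p, push XX → (p, abac, XXV$)
  read a, top X: go to q, push ε → (q, bac, XV$)
  read b, top X: go to p, push XX → (p, ac, XXV$)
  read a, top X: go to q, push ε → (q, c, XV$)
No transition for (q, c, top X); M blocks with input c remaining.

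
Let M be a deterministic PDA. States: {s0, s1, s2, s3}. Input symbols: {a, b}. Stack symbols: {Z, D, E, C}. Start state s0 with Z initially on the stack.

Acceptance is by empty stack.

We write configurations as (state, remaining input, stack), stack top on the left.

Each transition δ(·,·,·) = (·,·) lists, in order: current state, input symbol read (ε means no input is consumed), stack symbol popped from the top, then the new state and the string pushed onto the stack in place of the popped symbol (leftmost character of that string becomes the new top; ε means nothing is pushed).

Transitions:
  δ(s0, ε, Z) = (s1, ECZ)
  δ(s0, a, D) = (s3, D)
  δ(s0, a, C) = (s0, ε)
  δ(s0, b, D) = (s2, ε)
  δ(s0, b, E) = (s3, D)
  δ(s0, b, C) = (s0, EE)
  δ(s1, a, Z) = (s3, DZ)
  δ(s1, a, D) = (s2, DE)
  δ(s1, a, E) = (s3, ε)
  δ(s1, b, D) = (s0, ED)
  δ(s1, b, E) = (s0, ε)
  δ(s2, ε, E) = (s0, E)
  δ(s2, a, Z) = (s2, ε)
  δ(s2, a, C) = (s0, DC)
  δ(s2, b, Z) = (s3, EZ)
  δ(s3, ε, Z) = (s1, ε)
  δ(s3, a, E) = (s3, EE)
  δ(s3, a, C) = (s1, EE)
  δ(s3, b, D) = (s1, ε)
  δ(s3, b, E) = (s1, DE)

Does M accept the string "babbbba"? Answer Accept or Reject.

(s0, babbbba, Z)
  ε-move, top Z: go to s1, push ECZ → (s1, babbbba, ECZ)
  read b, top E: go to s0, push ε → (s0, abbbba, CZ)
  read a, top C: go to s0, push ε → (s0, bbbba, Z)
  ε-move, top Z: go to s1, push ECZ → (s1, bbbba, ECZ)
  read b, top E: go to s0, push ε → (s0, bbba, CZ)
  read b, top C: go to s0, push EE → (s0, bba, EEZ)
  read b, top E: go to s3, push D → (s3, ba, DEZ)
  read b, top D: go to s1, push ε → (s1, a, EZ)
  read a, top E: go to s3, push ε → (s3, ε, Z)
  ε-move, top Z: go to s1, push ε → (s1, ε, ε)
All input consumed and the stack is empty.

Accept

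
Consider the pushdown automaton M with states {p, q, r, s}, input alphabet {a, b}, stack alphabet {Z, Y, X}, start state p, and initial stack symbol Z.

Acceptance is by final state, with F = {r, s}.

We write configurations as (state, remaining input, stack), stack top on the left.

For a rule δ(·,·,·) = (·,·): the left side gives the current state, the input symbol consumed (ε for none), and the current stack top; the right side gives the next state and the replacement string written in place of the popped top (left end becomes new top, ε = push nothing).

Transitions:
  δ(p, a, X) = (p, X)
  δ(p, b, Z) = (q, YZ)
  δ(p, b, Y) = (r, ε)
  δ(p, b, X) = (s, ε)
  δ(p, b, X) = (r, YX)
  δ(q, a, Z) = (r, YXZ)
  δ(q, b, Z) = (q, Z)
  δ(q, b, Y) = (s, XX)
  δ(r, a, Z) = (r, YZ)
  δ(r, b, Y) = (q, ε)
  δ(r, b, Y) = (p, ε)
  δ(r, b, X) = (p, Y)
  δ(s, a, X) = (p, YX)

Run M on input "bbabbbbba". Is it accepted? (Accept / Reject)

One accepting computation: (p, bbabbbbba, Z) ⊢ (q, babbbbba, YZ) ⊢ (s, abbbbba, XXZ) ⊢ (p, bbbbba, YXXZ) ⊢ (r, bbbba, XXZ) ⊢ (p, bbba, YXZ) ⊢ (r, bba, XZ) ⊢ (p, ba, YZ) ⊢ (r, a, Z) ⊢ (r, ε, YZ)
All input consumed and state r ∈ F.

Accept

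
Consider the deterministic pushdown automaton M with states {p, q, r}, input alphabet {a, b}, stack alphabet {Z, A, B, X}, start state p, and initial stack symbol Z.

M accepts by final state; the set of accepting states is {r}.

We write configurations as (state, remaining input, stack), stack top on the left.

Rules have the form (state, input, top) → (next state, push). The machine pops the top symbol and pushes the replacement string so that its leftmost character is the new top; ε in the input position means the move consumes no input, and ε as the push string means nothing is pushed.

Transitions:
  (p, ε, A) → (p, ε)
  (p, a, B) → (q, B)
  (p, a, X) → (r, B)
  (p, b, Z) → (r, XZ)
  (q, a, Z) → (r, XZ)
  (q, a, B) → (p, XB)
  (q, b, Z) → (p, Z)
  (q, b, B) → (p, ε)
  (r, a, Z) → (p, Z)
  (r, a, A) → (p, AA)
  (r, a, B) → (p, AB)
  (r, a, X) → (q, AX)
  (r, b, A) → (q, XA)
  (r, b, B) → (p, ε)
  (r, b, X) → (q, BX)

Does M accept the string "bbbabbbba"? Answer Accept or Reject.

Accept

(p, bbbabbbba, Z) ⊢ (r, bbabbbba, XZ) ⊢ (q, babbbba, BXZ) ⊢ (p, abbbba, XZ) ⊢ (r, bbbba, BZ) ⊢ (p, bbba, Z) ⊢ (r, bba, XZ) ⊢ (q, ba, BXZ) ⊢ (p, a, XZ) ⊢ (r, ε, BZ)
All input consumed; state r ∈ F.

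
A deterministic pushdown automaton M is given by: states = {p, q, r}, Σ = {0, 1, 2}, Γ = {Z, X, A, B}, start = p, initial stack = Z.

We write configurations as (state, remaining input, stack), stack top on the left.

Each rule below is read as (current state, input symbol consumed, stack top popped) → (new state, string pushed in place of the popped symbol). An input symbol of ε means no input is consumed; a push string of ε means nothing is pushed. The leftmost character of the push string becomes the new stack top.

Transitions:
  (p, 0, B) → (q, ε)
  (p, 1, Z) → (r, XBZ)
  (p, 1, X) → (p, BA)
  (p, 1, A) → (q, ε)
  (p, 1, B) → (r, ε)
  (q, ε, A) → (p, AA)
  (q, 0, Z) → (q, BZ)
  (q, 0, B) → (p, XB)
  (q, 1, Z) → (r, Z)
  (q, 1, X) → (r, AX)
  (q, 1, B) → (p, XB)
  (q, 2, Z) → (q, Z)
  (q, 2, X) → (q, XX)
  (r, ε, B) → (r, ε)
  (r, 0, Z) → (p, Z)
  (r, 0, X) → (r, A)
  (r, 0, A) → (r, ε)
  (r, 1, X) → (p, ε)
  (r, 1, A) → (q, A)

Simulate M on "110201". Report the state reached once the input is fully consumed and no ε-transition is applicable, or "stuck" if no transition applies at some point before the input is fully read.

(p, 110201, Z)
  read 1, top Z: go to r, push XBZ → (r, 10201, XBZ)
  read 1, top X: go to p, push ε → (p, 0201, BZ)
  read 0, top B: go to q, push ε → (q, 201, Z)
  read 2, top Z: go to q, push Z → (q, 01, Z)
  read 0, top Z: go to q, push BZ → (q, 1, BZ)
  read 1, top B: go to p, push XB → (p, ε, XBZ)
All input consumed; M is in state p.

p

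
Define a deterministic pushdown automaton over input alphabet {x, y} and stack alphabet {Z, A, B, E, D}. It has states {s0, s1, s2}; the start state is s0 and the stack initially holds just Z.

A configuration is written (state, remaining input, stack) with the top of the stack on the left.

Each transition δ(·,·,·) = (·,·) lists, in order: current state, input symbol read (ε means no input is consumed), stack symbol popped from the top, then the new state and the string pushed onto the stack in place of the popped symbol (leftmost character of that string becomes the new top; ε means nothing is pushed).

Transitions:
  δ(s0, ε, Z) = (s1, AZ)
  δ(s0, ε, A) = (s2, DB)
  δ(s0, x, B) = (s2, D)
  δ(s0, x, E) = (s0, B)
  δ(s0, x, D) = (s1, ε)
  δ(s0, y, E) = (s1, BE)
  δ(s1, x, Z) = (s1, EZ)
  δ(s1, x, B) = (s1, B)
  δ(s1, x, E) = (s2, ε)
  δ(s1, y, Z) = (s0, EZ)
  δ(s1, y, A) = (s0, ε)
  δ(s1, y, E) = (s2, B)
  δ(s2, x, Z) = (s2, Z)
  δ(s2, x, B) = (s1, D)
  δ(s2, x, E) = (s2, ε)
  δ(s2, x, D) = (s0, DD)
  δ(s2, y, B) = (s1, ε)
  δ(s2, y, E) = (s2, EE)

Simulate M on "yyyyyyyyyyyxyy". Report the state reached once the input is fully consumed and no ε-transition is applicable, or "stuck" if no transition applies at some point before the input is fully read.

(s0, yyyyyyyyyyyxyy, Z)
  ε-move, top Z: go to s1, push AZ → (s1, yyyyyyyyyyyxyy, AZ)
  read y, top A: go to s0, push ε → (s0, yyyyyyyyyyxyy, Z)
  ε-move, top Z: go to s1, push AZ → (s1, yyyyyyyyyyxyy, AZ)
  read y, top A: go to s0, push ε → (s0, yyyyyyyyyxyy, Z)
  ε-move, top Z: go to s1, push AZ → (s1, yyyyyyyyyxyy, AZ)
  read y, top A: go to s0, push ε → (s0, yyyyyyyyxyy, Z)
  ε-move, top Z: go to s1, push AZ → (s1, yyyyyyyyxyy, AZ)
  read y, top A: go to s0, push ε → (s0, yyyyyyyxyy, Z)
  ε-move, top Z: go to s1, push AZ → (s1, yyyyyyyxyy, AZ)
  read y, top A: go to s0, push ε → (s0, yyyyyyxyy, Z)
  ε-move, top Z: go to s1, push AZ → (s1, yyyyyyxyy, AZ)
  read y, top A: go to s0, push ε → (s0, yyyyyxyy, Z)
  ε-move, top Z: go to s1, push AZ → (s1, yyyyyxyy, AZ)
  read y, top A: go to s0, push ε → (s0, yyyyxyy, Z)
  ε-move, top Z: go to s1, push AZ → (s1, yyyyxyy, AZ)
  read y, top A: go to s0, push ε → (s0, yyyxyy, Z)
  ε-move, top Z: go to s1, push AZ → (s1, yyyxyy, AZ)
  read y, top A: go to s0, push ε → (s0, yyxyy, Z)
  ε-move, top Z: go to s1, push AZ → (s1, yyxyy, AZ)
  read y, top A: go to s0, push ε → (s0, yxyy, Z)
  ε-move, top Z: go to s1, push AZ → (s1, yxyy, AZ)
  read y, top A: go to s0, push ε → (s0, xyy, Z)
  ε-move, top Z: go to s1, push AZ → (s1, xyy, AZ)
No transition for (s1, x, top A); M blocks with input xyy remaining.

stuck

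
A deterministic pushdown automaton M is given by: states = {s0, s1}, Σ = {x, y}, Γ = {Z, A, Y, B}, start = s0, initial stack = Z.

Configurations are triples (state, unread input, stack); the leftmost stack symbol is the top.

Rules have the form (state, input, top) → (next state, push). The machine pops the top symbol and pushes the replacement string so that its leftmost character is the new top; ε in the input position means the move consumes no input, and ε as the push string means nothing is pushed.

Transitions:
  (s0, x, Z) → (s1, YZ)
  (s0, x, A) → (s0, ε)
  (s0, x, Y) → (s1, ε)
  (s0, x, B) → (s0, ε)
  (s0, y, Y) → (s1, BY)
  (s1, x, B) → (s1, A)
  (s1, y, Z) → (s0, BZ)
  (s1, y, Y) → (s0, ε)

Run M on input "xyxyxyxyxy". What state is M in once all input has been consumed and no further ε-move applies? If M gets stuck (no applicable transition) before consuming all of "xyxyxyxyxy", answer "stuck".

(s0, xyxyxyxyxy, Z) ⊢ (s1, yxyxyxyxy, YZ) ⊢ (s0, xyxyxyxy, Z) ⊢ (s1, yxyxyxy, YZ) ⊢ (s0, xyxyxy, Z) ⊢ (s1, yxyxy, YZ) ⊢ (s0, xyxy, Z) ⊢ (s1, yxy, YZ) ⊢ (s0, xy, Z) ⊢ (s1, y, YZ) ⊢ (s0, ε, Z)
All input consumed; M is in state s0.

s0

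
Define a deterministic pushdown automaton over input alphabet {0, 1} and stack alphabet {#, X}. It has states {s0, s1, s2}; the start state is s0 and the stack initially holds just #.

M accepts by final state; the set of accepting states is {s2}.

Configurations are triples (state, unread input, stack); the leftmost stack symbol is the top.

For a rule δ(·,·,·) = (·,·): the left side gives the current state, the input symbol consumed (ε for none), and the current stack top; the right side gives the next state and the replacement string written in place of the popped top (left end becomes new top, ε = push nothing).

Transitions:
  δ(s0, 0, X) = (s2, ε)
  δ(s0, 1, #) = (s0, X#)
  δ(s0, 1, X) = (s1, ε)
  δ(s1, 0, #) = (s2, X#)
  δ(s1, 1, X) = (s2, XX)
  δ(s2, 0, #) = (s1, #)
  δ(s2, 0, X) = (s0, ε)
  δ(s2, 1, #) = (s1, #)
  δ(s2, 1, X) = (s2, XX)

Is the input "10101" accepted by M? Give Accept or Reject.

(s0, 10101, #)
  read 1, top #: go to s0, push X# → (s0, 0101, X#)
  read 0, top X: go to s2, push ε → (s2, 101, #)
  read 1, top #: go to s1, push # → (s1, 01, #)
  read 0, top #: go to s2, push X# → (s2, 1, X#)
  read 1, top X: go to s2, push XX → (s2, ε, XX#)
All input consumed; state s2 ∈ F.

Accept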